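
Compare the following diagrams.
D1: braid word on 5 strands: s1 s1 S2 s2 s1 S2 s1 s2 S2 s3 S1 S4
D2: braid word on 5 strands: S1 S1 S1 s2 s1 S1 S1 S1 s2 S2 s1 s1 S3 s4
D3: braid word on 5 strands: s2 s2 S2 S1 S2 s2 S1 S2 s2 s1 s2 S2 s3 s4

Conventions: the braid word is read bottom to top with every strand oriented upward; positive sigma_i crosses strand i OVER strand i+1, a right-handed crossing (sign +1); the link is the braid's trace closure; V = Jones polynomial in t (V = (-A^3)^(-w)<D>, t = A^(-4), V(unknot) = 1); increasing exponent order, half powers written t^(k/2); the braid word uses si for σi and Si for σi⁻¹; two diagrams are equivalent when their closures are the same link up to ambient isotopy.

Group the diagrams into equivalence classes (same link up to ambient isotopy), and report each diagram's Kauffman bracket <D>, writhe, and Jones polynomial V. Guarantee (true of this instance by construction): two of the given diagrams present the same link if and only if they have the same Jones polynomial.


classes: {D1} | {D2} | {D3}
V(D1) = t + t^3 - t^4  [12 crossings, <D> = -A^-10 + A^-6 + A^2, w = +2]
V(D2) = -t^-4 + t^-3 + t^-1  [14 crossings, <D> = A^-2 + A^6 - A^10, w = -2]
V(D3) = 1  (w +2, c 14, <D> = A^6)
insight: 3 values of V(t) split the 3 diagrams


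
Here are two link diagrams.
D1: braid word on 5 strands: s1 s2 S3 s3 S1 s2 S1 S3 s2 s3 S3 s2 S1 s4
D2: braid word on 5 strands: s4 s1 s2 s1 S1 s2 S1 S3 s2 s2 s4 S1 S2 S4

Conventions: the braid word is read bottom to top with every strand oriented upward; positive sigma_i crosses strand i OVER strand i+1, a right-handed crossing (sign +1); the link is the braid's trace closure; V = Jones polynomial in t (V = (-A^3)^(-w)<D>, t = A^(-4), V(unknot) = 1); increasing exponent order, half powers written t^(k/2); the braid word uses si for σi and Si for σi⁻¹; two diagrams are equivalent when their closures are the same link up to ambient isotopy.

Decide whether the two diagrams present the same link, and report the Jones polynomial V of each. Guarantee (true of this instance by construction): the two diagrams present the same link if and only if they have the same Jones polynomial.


equivalent: yes
D1 (bracket A^-14 - 2A^-10 + 2A^-6 - 2A^-2 + 2A^2 - A^6 + A^10; 14 crossings at w = +2): V = t^-1 - 1 + 2t - 2t^2 + 2t^3 - 2t^4 + t^5
D2 (bracket A^-14 - 2A^-10 + 2A^-6 - 2A^-2 + 2A^2 - A^6 + A^10; 14 crossings at w = +2): V = t^-1 - 1 + 2t - 2t^2 + 2t^3 - 2t^4 + t^5
key observation: from 14 to 14 crossings by R-moves: one link, two diagrams


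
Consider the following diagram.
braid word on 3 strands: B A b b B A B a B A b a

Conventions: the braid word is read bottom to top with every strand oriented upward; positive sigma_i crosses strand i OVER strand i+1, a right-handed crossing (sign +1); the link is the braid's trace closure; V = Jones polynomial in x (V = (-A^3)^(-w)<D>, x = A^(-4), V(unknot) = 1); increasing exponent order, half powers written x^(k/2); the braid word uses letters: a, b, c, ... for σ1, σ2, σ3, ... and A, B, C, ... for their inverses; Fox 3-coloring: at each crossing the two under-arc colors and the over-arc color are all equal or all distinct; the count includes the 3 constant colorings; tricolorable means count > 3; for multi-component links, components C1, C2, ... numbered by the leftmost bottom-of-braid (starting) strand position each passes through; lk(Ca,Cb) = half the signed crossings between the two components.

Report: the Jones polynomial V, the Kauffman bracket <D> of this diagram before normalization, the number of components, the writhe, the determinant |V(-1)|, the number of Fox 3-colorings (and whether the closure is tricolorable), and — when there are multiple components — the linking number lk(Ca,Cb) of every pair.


V(x) = -x^-5 + x^-4 - x^-3 + 2x^-2 - x^-1 + 2 - x
bracket: -A^-10 + 2A^-6 - A^-2 + 2A^2 - A^6 + A^10 - A^14, w = -2
1 component, writhe -2, over 12 crossings
det 9, colorings 9 of 3^12 — tricolorable
observation: the span of V is 6, forcing >= 6 crossings in any diagram


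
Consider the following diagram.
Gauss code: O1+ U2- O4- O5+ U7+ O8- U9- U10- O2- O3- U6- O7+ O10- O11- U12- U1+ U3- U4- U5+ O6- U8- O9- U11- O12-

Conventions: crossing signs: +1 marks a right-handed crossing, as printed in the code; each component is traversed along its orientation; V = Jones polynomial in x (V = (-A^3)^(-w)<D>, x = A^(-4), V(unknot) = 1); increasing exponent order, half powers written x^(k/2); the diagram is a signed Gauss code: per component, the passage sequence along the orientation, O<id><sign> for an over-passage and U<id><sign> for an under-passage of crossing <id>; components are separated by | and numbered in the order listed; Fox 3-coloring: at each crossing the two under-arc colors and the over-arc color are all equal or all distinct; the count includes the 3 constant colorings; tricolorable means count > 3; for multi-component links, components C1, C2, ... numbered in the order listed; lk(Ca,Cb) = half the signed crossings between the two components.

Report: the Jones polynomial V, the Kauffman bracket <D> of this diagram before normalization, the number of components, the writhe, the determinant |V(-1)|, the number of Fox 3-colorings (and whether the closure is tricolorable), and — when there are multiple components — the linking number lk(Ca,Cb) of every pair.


Jones polynomial: V(x) = x^-8 - 2x^-7 + x^-6 - 2x^-5 + 2x^-4 + x^-2
<D> = A^-10 + 2A^-2 - 2A^2 + A^6 - 2A^10 + A^14; writhe -6
components 1, writhe -6 (12 crossings)
3-colorings: 27 of 3^12, det 9 — tricolorable
note: w = -6 (over 12 crossings) is diagram-only; (-A^3)^(6) removes it from V


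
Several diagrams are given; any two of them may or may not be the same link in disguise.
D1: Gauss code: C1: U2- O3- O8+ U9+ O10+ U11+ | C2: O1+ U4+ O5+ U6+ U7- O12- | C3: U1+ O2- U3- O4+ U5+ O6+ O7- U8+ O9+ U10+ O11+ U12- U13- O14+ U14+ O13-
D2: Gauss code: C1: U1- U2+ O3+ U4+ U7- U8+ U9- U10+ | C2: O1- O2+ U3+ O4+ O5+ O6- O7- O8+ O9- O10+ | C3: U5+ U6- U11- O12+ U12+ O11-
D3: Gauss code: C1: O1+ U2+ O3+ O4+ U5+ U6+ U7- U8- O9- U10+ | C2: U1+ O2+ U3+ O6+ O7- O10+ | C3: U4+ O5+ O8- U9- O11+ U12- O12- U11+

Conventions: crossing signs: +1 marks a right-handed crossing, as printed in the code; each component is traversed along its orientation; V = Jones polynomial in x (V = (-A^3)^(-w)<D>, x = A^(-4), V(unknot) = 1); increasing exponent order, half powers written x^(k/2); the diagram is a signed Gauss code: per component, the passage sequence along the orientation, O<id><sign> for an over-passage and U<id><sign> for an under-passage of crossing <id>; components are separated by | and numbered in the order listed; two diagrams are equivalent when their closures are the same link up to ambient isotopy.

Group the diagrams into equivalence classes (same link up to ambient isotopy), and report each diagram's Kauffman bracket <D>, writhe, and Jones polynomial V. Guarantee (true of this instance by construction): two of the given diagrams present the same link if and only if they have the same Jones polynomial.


grouping into links: {D1} | {D2} | {D3}
V(D1) = x + 2x^3 + x^5  (w +4, c 14, <D> = A^-8 + 2 + A^8)
D2 (bracket A^-6 + A^-2 + A^2 + A^6; 12 crossings at w = +2): V = 1 + x + x^2 + x^3
V(D3) = x + x^2 + x^3 + x^6  (w +4, c 12, <D> = A^-12 + 1 + A^4 + A^8)
key observation: 3 classes among 3 diagrams; unequal V(x) rules out equality


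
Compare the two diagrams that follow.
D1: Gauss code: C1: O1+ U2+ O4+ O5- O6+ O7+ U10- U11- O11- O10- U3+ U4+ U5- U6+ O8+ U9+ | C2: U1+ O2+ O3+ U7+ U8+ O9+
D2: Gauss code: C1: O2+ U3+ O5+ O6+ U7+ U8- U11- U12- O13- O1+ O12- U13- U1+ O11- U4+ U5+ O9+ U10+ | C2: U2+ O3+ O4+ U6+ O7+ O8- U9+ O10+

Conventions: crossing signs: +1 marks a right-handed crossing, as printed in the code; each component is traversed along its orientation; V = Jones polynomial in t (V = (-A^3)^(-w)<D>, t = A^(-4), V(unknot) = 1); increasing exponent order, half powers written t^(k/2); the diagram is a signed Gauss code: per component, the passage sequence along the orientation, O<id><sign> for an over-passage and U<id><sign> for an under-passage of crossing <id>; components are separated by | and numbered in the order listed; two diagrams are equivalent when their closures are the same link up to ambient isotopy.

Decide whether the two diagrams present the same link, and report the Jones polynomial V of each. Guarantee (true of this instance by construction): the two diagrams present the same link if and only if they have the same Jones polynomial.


equivalent: yes
D1 (bracket A^-19 - A^-15 + A^-11 - A^-7 + A^-3 + A^5; 11 crossings at w = +5): V = -t^(5/2) - t^(9/2) + t^(11/2) - t^(13/2) + t^(15/2) - t^(17/2)
V(D2) = -t^(5/2) - t^(9/2) + t^(11/2) - t^(13/2) + t^(15/2) - t^(17/2)  [13 crossings, <D> = A^-19 - A^-15 + A^-11 - A^-7 + A^-3 + A^5, w = +5]
observation: Reidemeister moves carry D1 (11 crossings) to D2 (13)


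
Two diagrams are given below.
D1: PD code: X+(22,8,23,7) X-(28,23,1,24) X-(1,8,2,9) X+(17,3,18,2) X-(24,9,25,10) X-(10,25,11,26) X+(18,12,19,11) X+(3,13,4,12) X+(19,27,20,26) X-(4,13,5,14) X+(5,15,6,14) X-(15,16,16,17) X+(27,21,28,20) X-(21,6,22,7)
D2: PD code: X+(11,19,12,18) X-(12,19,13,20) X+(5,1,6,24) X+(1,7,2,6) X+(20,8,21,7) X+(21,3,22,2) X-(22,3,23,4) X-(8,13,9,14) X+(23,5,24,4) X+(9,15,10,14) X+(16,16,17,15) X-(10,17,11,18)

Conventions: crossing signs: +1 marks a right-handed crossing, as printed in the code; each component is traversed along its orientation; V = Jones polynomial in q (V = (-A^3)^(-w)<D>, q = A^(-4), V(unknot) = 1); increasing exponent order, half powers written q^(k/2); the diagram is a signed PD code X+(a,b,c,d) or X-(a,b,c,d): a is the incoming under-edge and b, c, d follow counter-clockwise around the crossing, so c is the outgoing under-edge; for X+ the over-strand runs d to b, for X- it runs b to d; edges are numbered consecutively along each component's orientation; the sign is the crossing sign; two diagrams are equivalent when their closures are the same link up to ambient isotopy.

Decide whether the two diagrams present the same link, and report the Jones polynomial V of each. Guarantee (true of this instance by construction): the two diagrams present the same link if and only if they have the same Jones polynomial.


equivalent: no
V(D1) = q^-2 - q^-1 + 1 - q + q^2  (w 0, c 14, <D> = A^-8 - A^-4 + 1 - A^4 + A^8)
D2 (bracket -A^-4 + 1 + A^8; 12 crossings at w = +4): V = q + q^3 - q^4
why: 2 values of V(q) split the 2 diagrams


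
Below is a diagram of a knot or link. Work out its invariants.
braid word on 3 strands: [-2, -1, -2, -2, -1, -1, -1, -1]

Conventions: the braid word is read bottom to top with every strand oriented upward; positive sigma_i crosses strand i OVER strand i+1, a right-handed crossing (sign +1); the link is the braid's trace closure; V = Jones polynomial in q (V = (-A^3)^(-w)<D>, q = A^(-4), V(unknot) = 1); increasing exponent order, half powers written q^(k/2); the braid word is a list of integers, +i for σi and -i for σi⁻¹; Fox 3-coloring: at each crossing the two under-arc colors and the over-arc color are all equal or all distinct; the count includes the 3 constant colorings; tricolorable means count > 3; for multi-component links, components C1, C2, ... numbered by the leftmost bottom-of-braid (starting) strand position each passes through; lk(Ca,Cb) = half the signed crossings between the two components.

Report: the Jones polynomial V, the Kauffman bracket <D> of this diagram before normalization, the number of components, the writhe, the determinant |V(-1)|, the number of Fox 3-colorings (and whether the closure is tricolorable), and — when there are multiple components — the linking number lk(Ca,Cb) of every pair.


V(q) = -q^-10 + q^-9 - q^-8 + q^-7 - q^-6 + q^-5 + q^-3
bracket: A^-12 + A^-4 - 1 + A^4 - A^8 + A^12 - A^16, w = -8
1 component, writhe -8, over 8 crossings
det 7, colorings 3 of 3^8 — not tricolorable
observation: |V(-1)| = 7: so not tricolorable, since 3 does not divide 7


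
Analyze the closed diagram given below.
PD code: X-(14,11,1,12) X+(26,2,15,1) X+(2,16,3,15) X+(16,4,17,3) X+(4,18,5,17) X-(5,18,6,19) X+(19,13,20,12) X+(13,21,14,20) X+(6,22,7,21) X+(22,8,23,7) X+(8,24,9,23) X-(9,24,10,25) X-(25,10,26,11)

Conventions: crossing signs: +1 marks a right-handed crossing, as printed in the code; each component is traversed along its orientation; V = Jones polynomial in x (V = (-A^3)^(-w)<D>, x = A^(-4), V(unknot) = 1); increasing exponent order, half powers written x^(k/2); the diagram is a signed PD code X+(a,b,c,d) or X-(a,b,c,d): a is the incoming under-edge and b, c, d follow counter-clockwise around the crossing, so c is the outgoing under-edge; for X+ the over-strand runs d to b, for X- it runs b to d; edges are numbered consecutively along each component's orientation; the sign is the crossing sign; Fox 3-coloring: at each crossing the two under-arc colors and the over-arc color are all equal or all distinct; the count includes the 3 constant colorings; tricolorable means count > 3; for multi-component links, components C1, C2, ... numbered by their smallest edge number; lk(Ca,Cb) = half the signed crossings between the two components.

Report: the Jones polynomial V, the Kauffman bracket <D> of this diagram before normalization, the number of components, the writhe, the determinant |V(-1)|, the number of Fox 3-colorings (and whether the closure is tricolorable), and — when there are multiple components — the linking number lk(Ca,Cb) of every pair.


Jones polynomial: V(x) = -x^(3/2) + x^(5/2) - 2x^(7/2) + 2x^(9/2) - 2x^(11/2) + x^(13/2) - x^(15/2)
<D> = A^-15 - A^-11 + 2A^-7 - 2A^-3 + 2A - A^5 + A^9; writhe +5
components 2, writhe +5 (13 crossings)
linking number lk(C1,C2) = +3
3-colorings: 3 of 3^13, det 10 — not tricolorable
note: w = +5 shifts under R1 moves; the (-A^3)^(-5) factor cancels that in V


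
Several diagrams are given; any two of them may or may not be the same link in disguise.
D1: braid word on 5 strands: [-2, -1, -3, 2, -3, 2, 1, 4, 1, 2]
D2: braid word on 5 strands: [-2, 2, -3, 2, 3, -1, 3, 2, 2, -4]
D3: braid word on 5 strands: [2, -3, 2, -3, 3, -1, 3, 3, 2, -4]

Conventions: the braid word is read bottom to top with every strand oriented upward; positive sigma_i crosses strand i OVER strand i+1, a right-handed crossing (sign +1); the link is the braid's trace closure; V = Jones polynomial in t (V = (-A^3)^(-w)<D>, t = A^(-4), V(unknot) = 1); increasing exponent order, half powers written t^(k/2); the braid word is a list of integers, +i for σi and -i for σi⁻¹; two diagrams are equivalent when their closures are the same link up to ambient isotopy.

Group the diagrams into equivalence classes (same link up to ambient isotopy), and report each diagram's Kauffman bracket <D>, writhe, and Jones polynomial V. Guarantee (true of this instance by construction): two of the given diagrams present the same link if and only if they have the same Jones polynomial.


grouping into links: {D1} | {D2, D3}
V(D1) = t^-2 - t^-1 + 1 - t + t^2  (w +2, c 10, <D> = A^-2 - A^2 + A^6 - A^10 + A^14)
V(D2) = t - t^2 + 2t^3 - t^4 + t^5 - t^6  [10 crossings, <D> = -A^-18 + A^-14 - A^-10 + 2A^-6 - A^-2 + A^2, w = +2]
D3 (bracket -A^-18 + A^-14 - A^-10 + 2A^-6 - A^-2 + A^2; 10 crossings at w = +2): V = t - t^2 + 2t^3 - t^4 + t^5 - t^6
why: V(t) takes 2 values over 3 diagrams, fixing the grouping


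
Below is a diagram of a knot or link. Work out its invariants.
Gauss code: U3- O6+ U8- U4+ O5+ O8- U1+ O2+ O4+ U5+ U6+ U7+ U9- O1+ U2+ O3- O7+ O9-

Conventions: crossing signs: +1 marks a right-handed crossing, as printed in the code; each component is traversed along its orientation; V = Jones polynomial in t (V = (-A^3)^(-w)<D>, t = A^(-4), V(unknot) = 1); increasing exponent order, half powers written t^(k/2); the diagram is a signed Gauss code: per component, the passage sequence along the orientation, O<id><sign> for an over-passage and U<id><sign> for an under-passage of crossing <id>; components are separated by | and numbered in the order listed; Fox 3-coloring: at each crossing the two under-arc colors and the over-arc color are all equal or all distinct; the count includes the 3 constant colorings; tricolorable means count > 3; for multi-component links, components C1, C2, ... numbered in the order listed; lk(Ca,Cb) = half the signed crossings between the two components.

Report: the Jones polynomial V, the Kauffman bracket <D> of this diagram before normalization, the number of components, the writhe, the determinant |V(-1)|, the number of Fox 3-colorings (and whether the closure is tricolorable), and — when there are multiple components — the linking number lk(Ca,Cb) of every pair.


Jones polynomial: V(t) = t - t^2 + 2t^3 - t^4 + t^5 - t^6
<D> = A^-15 - A^-11 + A^-7 - 2A^-3 + A - A^5; writhe +3
components 1, writhe +3 (9 crossings)
3-colorings: 3 of 3^9, det 7 — not tricolorable
note: the span of V is 5, forcing >= 5 crossings in any diagram


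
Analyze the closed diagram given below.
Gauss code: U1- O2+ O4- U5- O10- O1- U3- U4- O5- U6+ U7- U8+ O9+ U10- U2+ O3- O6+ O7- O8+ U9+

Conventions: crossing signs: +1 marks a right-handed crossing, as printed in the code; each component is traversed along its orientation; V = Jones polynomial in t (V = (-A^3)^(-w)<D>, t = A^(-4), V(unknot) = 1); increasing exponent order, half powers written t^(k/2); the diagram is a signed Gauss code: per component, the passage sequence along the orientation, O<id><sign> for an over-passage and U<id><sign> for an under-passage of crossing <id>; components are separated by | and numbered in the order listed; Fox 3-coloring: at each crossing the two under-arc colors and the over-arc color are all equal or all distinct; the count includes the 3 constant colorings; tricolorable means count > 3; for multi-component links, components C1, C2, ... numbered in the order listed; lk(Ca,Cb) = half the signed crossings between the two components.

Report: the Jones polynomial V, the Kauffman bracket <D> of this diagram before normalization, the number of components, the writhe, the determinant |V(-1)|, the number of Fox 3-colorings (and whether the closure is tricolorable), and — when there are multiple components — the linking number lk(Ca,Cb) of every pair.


V(t) = -t^-5 + t^-4 - t^-3 + 2t^-2 - t^-1 + 2 - t
bracket: -A^-10 + 2A^-6 - A^-2 + 2A^2 - A^6 + A^10 - A^14, w = -2
1 component, writhe -2, over 10 crossings
det 9, colorings 9 of 3^10 — tricolorable
observation: w = -2 shifts under R1 moves; the (-A^3)^(2) factor cancels that in V


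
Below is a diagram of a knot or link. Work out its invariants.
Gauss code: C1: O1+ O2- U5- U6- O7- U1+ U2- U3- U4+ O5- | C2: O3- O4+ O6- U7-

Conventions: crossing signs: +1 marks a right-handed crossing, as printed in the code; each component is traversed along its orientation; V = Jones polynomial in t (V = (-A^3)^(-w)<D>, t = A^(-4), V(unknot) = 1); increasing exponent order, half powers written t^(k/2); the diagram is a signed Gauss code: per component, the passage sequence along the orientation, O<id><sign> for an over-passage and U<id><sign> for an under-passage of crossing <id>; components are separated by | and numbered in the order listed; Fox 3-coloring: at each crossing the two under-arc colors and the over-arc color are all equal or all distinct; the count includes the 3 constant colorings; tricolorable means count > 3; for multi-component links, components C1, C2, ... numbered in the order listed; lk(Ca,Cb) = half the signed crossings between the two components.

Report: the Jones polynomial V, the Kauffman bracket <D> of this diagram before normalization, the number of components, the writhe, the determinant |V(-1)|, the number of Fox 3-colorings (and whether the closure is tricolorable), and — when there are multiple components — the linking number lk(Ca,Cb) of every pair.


V = -t^(-5/2) - t^(-1/2)
<D> = A^-7 + A (w = -3)
2 components over 7 crossings, w = -3
lk(C1,C2): -1
3 Fox colorings among 3^7, |V(-1)| = 2: not tricolorable
why: span 2 respects span(V) <= c + mu - 1 = 8 for this 2-component diagram


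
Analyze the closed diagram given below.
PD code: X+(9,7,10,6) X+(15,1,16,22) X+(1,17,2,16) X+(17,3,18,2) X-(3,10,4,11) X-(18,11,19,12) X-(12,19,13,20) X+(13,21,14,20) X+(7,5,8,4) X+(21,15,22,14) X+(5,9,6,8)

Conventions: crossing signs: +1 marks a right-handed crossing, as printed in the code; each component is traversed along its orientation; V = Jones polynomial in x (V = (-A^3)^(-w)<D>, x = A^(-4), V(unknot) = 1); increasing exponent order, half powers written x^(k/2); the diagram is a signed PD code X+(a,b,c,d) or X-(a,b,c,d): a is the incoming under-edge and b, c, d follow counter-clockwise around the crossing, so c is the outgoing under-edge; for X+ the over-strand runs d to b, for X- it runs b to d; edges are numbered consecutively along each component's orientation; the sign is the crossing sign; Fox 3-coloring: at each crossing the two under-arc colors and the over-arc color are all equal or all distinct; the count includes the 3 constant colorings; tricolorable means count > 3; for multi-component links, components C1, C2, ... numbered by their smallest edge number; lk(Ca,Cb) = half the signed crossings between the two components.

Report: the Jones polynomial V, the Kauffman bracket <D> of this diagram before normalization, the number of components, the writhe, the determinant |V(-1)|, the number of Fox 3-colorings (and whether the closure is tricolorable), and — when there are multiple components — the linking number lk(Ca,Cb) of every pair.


V = x^2 + 2x^4 - 2x^5 + x^6 - 2x^7 + x^8
<D> = -A^-17 + 2A^-13 - A^-9 + 2A^-5 - 2A^-1 - A^7 (w = +5)
1 component over 11 crossings, w = +5
27 Fox colorings among 3^11, |V(-1)| = 9: tricolorable
why: w = +5 (over 11 crossings) is diagram-only; (-A^3)^(-5) removes it from V


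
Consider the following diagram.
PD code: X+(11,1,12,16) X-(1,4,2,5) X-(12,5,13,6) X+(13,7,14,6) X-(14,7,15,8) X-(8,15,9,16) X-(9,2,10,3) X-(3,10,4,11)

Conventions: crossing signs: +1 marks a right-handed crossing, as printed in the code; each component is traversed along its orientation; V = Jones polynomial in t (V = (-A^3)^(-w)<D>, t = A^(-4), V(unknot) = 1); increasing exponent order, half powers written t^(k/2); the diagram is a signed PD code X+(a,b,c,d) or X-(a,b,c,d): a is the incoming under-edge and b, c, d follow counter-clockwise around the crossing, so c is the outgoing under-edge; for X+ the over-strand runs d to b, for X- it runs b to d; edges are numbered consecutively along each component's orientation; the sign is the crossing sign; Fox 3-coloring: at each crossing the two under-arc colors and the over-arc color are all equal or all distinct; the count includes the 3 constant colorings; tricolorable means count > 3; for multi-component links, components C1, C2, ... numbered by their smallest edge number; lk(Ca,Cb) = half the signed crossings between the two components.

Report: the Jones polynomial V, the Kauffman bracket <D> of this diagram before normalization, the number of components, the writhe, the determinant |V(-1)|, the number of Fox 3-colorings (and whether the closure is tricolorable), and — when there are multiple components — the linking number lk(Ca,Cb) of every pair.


V = -t^-6 + t^-5 - t^-4 + 2t^-3 - t^-2 + t^-1
<D> = A^-8 - A^-4 + 2 - A^4 + A^8 - A^12 (w = -4)
1 component over 8 crossings, w = -4
3 Fox colorings among 3^8, |V(-1)| = 7: not tricolorable
why: w = -4 shifts under R1 moves; the (-A^3)^(4) factor cancels that in V


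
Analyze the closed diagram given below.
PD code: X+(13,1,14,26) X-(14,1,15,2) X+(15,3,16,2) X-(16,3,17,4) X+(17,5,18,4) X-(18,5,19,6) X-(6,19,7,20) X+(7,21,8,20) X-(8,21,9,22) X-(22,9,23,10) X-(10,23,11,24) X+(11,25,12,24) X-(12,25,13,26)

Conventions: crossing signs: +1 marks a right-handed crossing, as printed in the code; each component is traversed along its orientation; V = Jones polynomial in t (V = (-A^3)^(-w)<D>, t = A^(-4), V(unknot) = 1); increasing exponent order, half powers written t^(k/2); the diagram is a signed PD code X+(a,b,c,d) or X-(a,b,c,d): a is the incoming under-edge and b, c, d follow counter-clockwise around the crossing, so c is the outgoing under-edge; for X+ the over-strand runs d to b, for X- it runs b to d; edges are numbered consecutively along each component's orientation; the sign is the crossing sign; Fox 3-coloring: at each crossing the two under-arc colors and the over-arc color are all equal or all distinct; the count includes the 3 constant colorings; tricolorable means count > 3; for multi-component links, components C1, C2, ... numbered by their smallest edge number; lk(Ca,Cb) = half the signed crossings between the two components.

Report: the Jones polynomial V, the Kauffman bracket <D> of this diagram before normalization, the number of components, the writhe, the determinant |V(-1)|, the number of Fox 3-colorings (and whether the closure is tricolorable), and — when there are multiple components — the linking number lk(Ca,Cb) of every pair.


V = -t^-4 + t^-3 + t^-1
<D> = -A^-5 - A^3 + A^7 (w = -3)
1 component over 13 crossings, w = -3
9 Fox colorings among 3^13, |V(-1)| = 3: tricolorable
why: the span of V is 3, forcing >= 3 crossings in any diagram


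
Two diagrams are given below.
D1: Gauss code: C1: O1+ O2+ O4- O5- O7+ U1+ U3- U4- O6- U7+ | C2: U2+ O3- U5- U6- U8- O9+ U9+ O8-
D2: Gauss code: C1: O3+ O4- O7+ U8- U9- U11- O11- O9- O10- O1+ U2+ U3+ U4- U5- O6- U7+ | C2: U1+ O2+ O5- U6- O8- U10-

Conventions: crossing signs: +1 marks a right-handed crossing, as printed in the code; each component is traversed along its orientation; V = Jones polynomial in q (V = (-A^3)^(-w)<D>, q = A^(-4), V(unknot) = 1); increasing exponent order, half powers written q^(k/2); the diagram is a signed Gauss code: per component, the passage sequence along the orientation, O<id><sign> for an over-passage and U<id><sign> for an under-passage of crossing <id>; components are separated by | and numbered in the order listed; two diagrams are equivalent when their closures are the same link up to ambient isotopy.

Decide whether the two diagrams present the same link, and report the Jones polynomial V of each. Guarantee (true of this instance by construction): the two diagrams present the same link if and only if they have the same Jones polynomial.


equivalent: yes
D1 (bracket A^-1 + A^7; 9 crossings at w = -1): V = -q^(-5/2) - q^(-1/2)
V(D2) = -q^(-5/2) - q^(-1/2)  [11 crossings, <D> = A^-7 + A, w = -3]
observation: one V(q) for all 2 diagrams — one class (guaranteed)


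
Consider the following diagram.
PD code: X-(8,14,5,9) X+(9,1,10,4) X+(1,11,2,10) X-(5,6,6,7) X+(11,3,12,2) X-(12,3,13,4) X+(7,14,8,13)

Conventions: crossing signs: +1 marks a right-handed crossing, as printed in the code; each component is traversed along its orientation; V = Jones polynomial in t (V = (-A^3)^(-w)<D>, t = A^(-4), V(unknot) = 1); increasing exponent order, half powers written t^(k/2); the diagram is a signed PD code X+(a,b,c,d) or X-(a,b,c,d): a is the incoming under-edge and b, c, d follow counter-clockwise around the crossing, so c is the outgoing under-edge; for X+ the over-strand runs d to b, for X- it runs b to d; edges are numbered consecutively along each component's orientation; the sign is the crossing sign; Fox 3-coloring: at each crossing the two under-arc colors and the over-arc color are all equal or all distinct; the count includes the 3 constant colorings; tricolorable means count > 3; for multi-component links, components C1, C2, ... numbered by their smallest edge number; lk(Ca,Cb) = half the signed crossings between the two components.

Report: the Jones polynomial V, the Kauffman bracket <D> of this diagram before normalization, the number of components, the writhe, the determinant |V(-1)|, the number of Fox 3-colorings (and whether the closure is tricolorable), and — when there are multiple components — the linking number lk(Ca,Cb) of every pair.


V(t) = 1 + t + t^2 + t^3
bracket: -A^-9 - A^-5 - A^-1 - A^3, w = +1
3 components, writhe +1, over 7 crossings
lk(C1,C2) = 0
linking number lk(C1,C3) = +1
lk(C2,C3): 0
det 0, colorings 9 of 3^7 — tricolorable
observation: w = +1 (over 7 crossings) is diagram-only; (-A^3)^(-1) removes it from V


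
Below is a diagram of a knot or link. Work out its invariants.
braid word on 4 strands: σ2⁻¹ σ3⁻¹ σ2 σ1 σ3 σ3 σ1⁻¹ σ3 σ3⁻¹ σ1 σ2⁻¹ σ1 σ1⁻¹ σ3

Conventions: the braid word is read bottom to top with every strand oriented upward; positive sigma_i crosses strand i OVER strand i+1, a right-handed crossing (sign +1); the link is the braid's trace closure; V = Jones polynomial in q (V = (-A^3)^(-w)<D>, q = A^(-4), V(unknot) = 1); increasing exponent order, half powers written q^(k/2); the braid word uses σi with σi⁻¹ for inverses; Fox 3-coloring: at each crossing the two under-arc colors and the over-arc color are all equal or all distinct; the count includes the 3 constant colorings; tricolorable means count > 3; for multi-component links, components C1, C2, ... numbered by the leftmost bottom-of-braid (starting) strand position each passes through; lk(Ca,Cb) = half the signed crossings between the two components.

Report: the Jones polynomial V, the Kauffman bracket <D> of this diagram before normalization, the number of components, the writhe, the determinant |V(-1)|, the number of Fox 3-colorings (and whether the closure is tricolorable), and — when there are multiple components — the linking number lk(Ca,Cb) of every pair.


Jones polynomial: V(q) = -q^(-3/2) + q^(-1/2) - 2q^(1/2) + q^(3/2) - 2q^(5/2) + q^(7/2)
<D> = A^-8 - 2A^-4 + 1 - 2A^4 + A^8 - A^12; writhe +2
components 2, writhe +2 (14 crossings)
linking number lk(C1,C2) = 0
3-colorings: 3 of 3^14, det 8 — not tricolorable
note: every pair of the 2 components has lk = 0


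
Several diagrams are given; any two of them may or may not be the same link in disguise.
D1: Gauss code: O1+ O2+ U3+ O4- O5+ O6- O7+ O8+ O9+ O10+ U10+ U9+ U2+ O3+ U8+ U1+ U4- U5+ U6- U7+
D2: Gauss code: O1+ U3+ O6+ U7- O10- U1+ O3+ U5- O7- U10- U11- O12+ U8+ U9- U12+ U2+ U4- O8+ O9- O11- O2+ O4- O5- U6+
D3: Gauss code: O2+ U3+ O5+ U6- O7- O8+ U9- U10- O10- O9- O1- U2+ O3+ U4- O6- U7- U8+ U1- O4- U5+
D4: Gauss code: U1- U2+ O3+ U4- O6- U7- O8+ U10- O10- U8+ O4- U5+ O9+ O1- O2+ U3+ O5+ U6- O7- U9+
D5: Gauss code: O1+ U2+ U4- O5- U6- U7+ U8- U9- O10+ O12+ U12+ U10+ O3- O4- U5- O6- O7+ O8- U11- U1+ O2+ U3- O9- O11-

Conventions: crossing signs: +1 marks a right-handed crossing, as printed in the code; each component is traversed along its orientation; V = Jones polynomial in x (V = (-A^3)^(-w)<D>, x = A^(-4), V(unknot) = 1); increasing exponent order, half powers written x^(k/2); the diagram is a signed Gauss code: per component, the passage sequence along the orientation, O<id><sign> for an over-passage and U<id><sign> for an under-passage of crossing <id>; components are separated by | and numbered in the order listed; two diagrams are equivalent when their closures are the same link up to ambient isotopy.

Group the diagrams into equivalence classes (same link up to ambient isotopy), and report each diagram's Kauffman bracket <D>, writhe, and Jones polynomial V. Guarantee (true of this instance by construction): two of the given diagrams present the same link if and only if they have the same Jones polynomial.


equivalence classes: {D1} | {D2, D3, D4} | {D5}
D1 (bracket -A^2 + A^6 + A^14; 10 crossings at w = +6): V = x + x^3 - x^4
V(D2) = -x^-3 + 2x^-2 - 2x^-1 + 3 - 2x + 2x^2 - x^3  (w 0, c 12, <D> = -A^-12 + 2A^-8 - 2A^-4 + 3 - 2A^4 + 2A^8 - A^12)
V(D3) = -x^-3 + 2x^-2 - 2x^-1 + 3 - 2x + 2x^2 - x^3  [10 crossings, <D> = -A^-18 + 2A^-14 - 2A^-10 + 3A^-6 - 2A^-2 + 2A^2 - A^6, w = -2]
D4 (bracket -A^-12 + 2A^-8 - 2A^-4 + 3 - 2A^4 + 2A^8 - A^12; 10 crossings at w = 0): V = -x^-3 + 2x^-2 - 2x^-1 + 3 - 2x + 2x^2 - x^3
V(D5) = -x^-6 + x^-5 - x^-4 + 2x^-3 - x^-2 + x^-1  [12 crossings, <D> = A^-2 - A^2 + 2A^6 - A^10 + A^14 - A^18, w = -2]
observation: V(x) takes 3 values over 5 diagrams, fixing the grouping


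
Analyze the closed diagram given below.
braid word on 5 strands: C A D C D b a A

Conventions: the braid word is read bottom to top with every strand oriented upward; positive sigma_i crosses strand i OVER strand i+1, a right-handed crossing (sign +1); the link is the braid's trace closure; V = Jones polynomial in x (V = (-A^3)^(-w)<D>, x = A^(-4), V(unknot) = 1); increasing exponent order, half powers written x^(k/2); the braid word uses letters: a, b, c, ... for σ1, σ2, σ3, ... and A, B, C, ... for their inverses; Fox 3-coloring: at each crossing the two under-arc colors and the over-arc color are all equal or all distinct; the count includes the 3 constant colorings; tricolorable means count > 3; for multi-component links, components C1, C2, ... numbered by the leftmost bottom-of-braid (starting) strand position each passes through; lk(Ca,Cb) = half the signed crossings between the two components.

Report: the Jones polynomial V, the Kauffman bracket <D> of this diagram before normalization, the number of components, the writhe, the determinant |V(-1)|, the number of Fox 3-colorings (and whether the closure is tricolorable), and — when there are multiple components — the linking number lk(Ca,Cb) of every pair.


V = -x^-4 + x^-3 + x^-1
<D> = A^-8 + 1 - A^4 (w = -4)
1 component over 8 crossings, w = -4
9 Fox colorings among 3^8, |V(-1)| = 3: tricolorable
why: |V(-1)| = 3: so tricolorable, since 3 divides 3


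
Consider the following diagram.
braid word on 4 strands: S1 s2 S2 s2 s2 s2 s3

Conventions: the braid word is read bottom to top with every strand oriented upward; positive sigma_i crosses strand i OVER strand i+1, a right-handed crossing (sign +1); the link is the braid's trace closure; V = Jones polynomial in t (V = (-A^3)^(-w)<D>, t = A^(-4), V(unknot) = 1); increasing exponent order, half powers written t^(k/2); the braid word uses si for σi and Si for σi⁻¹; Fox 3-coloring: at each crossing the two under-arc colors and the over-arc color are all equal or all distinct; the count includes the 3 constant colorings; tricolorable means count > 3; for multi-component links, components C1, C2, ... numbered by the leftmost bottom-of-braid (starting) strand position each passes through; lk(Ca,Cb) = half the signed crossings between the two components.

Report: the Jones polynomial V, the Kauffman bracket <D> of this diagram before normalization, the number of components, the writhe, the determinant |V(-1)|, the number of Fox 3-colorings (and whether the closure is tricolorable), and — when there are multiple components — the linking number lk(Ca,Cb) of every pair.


V(t) = t + t^3 - t^4
bracket: A^-7 - A^-3 - A^5, w = +3
1 component, writhe +3, over 7 crossings
det 3, colorings 9 of 3^7 — tricolorable
observation: V spans 3 powers of t: at least 3 crossings in any diagram


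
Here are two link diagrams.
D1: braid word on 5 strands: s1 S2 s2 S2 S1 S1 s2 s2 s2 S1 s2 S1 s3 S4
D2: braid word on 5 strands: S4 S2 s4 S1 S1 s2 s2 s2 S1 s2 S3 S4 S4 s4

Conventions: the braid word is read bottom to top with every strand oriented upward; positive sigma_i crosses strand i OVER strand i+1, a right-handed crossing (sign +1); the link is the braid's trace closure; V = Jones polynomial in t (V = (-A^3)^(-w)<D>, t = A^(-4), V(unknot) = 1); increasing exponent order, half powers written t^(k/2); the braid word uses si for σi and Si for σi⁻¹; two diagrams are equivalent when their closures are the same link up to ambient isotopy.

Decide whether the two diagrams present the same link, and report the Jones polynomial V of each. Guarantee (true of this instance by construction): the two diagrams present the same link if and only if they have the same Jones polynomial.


same link: yes
V(D1) = -t^-3 + t^-2 - t^-1 + 3 - t + t^2 - t^3  [14 crossings, <D> = -A^-12 + A^-8 - A^-4 + 3 - A^4 + A^8 - A^12, w = 0]
D2 (bracket -A^-18 + A^-14 - A^-10 + 3A^-6 - A^-2 + A^2 - A^6; 14 crossings at w = -2): V = -t^-3 + t^-2 - t^-1 + 3 - t + t^2 - t^3
note: D2 (14 crossings) and D1 (14) are Markov-related braid presentations


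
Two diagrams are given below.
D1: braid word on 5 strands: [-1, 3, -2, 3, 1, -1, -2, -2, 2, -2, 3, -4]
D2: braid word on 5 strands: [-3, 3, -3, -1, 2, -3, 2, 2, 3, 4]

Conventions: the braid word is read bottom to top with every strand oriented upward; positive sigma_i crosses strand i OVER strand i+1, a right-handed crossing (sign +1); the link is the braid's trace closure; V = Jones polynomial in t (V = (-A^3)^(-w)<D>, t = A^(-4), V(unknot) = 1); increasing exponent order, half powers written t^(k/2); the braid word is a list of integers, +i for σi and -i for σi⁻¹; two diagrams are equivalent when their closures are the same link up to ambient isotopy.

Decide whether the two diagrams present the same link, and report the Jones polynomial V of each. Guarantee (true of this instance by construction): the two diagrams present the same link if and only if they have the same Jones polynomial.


same link: no
V(D1) = -t^-3 + 2t^-2 - 2t^-1 + 3 - 2t + 2t^2 - t^3  [12 crossings, <D> = -A^-18 + 2A^-14 - 2A^-10 + 3A^-6 - 2A^-2 + 2A^2 - A^6, w = -2]
V(D2) = t + t^3 - t^4  [10 crossings, <D> = -A^-10 + A^-6 + A^2, w = +2]
insight: V(t) takes 2 values over 2 diagrams, fixing the grouping


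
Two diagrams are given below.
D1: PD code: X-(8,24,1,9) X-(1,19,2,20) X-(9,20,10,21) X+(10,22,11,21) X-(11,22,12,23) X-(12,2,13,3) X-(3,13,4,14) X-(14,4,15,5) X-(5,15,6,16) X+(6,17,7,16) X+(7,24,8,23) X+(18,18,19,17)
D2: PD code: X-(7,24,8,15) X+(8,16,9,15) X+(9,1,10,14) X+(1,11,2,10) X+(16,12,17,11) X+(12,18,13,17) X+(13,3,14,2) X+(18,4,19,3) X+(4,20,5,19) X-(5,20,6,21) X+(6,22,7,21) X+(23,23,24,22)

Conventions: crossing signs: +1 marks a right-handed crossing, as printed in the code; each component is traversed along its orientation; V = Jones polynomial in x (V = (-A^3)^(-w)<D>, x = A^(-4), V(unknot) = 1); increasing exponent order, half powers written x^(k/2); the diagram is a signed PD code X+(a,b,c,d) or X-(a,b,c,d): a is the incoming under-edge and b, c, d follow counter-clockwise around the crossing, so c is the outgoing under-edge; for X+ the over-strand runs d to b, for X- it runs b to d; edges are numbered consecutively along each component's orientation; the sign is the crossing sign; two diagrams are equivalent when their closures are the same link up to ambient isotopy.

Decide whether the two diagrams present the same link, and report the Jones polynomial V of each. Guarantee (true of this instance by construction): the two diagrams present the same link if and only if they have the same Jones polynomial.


equivalent: no
V(D1) = -x^(-11/2) + x^(-9/2) - x^(-7/2) - x^(-3/2)  (w -4, c 12, <D> = -A^-6 - A^2 + A^6 - A^10)
V(D2) = -x^(5/2) - x^(9/2) - x^(13/2) + x^(15/2)  (w +8, c 12, <D> = A^-6 - A^-2 - A^6 - A^14)
why: 2 values of V(x) split the 2 diagrams


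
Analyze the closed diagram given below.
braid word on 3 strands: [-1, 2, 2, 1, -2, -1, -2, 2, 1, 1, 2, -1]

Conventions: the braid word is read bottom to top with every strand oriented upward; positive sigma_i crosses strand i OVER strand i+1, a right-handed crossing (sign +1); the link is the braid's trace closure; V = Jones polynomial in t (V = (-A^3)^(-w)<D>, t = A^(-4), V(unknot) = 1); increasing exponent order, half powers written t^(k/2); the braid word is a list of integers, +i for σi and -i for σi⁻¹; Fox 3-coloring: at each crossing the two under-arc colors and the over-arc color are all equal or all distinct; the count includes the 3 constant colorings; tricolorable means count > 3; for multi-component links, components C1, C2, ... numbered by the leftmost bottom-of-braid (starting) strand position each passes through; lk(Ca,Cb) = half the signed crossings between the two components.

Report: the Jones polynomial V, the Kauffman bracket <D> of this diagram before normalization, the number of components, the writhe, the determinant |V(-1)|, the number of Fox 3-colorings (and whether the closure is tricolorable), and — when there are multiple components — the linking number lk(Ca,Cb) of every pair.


Jones polynomial: V(t) = -t^-1 + 2 - t + 2t^2 - t^3 + t^4 - t^5
<D> = -A^-14 + A^-10 - A^-6 + 2A^-2 - A^2 + 2A^6 - A^10; writhe +2
components 1, writhe +2 (12 crossings)
3-colorings: 9 of 3^12, det 9 — tricolorable
note: free reduction leaves σ1⁻¹ σ2 σ2 σ1 σ2⁻¹ σ1 σ2 σ1⁻¹ of the original 12 letters
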